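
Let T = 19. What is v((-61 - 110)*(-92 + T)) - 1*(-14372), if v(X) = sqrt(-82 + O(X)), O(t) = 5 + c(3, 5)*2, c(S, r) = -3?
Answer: 14372 + I*sqrt(83) ≈ 14372.0 + 9.1104*I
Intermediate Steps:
O(t) = -1 (O(t) = 5 - 3*2 = 5 - 6 = -1)
v(X) = I*sqrt(83) (v(X) = sqrt(-82 - 1) = sqrt(-83) = I*sqrt(83))
v((-61 - 110)*(-92 + T)) - 1*(-14372) = I*sqrt(83) - 1*(-14372) = I*sqrt(83) + 14372 = 14372 + I*sqrt(83)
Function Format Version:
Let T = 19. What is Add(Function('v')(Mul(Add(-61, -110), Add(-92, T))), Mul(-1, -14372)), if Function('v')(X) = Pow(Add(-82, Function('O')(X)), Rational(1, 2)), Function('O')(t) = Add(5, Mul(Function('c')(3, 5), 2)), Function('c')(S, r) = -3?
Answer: Add(14372, Mul(I, Pow(83, Rational(1, 2)))) ≈ Add(14372., Mul(9.1104, I))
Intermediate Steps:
Function('O')(t) = -1 (Function('O')(t) = Add(5, Mul(-3, 2)) = Add(5, -6) = -1)
Function('v')(X) = Mul(I, Pow(83, Rational(1, 2))) (Function('v')(X) = Pow(Add(-82, -1), Rational(1, 2)) = Pow(-83, Rational(1, 2)) = Mul(I, Pow(83, Rational(1, 2))))
Add(Function('v')(Mul(Add(-61, -110), Add(-92, T))), Mul(-1, -14372)) = Add(Mul(I, Pow(83, Rational(1, 2))), Mul(-1, -14372)) = Add(Mul(I, Pow(83, Rational(1, 2))), 14372) = Add(14372, Mul(I, Pow(83, Rational(1, 2))))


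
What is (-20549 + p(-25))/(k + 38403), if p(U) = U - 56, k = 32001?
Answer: -10315/35202 ≈ -0.29302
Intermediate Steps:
p(U) = -56 + U
(-20549 + p(-25))/(k + 38403) = (-20549 + (-56 - 25))/(32001 + 38403) = (-20549 - 81)/70404 = -20630*1/70404 = -10315/35202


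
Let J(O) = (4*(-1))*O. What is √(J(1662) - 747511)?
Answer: 7*I*√15391 ≈ 868.42*I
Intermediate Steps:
J(O) = -4*O
√(J(1662) - 747511) = √(-4*1662 - 747511) = √(-6648 - 747511) = √(-754159) = 7*I*√15391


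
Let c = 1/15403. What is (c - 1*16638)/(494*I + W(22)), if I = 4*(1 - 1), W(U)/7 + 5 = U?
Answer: -256275113/1832957 ≈ -139.82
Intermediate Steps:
c = 1/15403 ≈ 6.4922e-5
W(U) = -35 + 7*U
I = 0 (I = 4*0 = 0)
(c - 1*16638)/(494*I + W(22)) = (1/15403 - 1*16638)/(494*0 + (-35 + 7*22)) = (1/15403 - 16638)/(0 + (-35 + 154)) = -256275113/(15403*(0 + 119)) = -256275113/15403/119 = -256275113/15403*1/119 = -256275113/1832957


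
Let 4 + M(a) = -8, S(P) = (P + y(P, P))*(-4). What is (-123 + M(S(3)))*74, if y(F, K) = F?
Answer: -9990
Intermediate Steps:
S(P) = -8*P (S(P) = (P + P)*(-4) = (2*P)*(-4) = -8*P)
M(a) = -12 (M(a) = -4 - 8 = -12)
(-123 + M(S(3)))*74 = (-123 - 12)*74 = -135*74 = -9990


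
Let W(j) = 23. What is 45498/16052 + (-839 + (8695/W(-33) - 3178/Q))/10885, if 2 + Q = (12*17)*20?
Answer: 2287794859051/819412615994 ≈ 2.7920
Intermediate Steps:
Q = 4078 (Q = -2 + (12*17)*20 = -2 + 204*20 = -2 + 4080 = 4078)
45498/16052 + (-839 + (8695/W(-33) - 3178/Q))/10885 = 45498/16052 + (-839 + (8695/23 - 3178/4078))/10885 = 45498*(1/16052) + (-839 + (8695*(1/23) - 3178*1/4078))*(1/10885) = 22749/8026 + (-839 + (8695/23 - 1589/2039))*(1/10885) = 22749/8026 + (-839 + 17692558/46897)*(1/10885) = 22749/8026 - 21654025/46897*1/10885 = 22749/8026 - 4330805/102094769 = 2287794859051/819412615994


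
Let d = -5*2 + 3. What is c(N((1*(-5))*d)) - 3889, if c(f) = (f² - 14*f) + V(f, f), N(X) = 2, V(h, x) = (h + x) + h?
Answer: -3907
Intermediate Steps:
V(h, x) = x + 2*h
d = -7 (d = -10 + 3 = -7)
c(f) = f² - 11*f (c(f) = (f² - 14*f) + (f + 2*f) = (f² - 14*f) + 3*f = f² - 11*f)
c(N((1*(-5))*d)) - 3889 = 2*(-11 + 2) - 3889 = 2*(-9) - 3889 = -18 - 3889 = -3907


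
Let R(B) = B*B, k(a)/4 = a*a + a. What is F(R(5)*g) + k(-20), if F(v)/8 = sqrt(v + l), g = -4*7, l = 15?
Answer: 1520 + 8*I*sqrt(685) ≈ 1520.0 + 209.38*I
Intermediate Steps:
k(a) = 4*a + 4*a**2 (k(a) = 4*(a*a + a) = 4*(a**2 + a) = 4*(a + a**2) = 4*a + 4*a**2)
g = -28
R(B) = B**2
F(v) = 8*sqrt(15 + v) (F(v) = 8*sqrt(v + 15) = 8*sqrt(15 + v))
F(R(5)*g) + k(-20) = 8*sqrt(15 + 5**2*(-28)) + 4*(-20)*(1 - 20) = 8*sqrt(15 + 25*(-28)) + 4*(-20)*(-19) = 8*sqrt(15 - 700) + 1520 = 8*sqrt(-685) + 1520 = 8*(I*sqrt(685)) + 1520 = 8*I*sqrt(685) + 1520 = 1520 + 8*I*sqrt(685)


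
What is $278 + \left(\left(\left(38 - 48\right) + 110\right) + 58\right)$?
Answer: $436$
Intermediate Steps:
$278 + \left(\left(\left(38 - 48\right) + 110\right) + 58\right) = 278 + \left(\left(-10 + 110\right) + 58\right) = 278 + \left(100 + 58\right) = 278 + 158 = 436$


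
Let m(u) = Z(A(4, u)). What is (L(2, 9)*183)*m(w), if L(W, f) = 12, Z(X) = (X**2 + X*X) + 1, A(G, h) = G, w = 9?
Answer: 72468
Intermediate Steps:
Z(X) = 1 + 2*X**2 (Z(X) = (X**2 + X**2) + 1 = 2*X**2 + 1 = 1 + 2*X**2)
m(u) = 33 (m(u) = 1 + 2*4**2 = 1 + 2*16 = 1 + 32 = 33)
(L(2, 9)*183)*m(w) = (12*183)*33 = 2196*33 = 72468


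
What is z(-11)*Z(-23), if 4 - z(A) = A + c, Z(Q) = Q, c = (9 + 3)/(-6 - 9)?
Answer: -1817/5 ≈ -363.40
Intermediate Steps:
c = -⅘ (c = 12/(-15) = 12*(-1/15) = -⅘ ≈ -0.80000)
z(A) = 24/5 - A (z(A) = 4 - (A - ⅘) = 4 - (-⅘ + A) = 4 + (⅘ - A) = 24/5 - A)
z(-11)*Z(-23) = (24/5 - 1*(-11))*(-23) = (24/5 + 11)*(-23) = (79/5)*(-23) = -1817/5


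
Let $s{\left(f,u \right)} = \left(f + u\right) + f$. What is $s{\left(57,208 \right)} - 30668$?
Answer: $-30346$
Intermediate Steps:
$s{\left(f,u \right)} = u + 2 f$
$s{\left(57,208 \right)} - 30668 = \left(208 + 2 \cdot 57\right) - 30668 = \left(208 + 114\right) - 30668 = 322 - 30668 = -30346$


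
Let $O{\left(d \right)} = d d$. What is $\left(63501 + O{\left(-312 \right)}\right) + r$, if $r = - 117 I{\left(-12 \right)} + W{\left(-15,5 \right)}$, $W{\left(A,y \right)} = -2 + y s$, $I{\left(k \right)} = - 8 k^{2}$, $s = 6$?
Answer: $295657$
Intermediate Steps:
$O{\left(d \right)} = d^{2}$
$W{\left(A,y \right)} = -2 + 6 y$ ($W{\left(A,y \right)} = -2 + y 6 = -2 + 6 y$)
$r = 134812$ ($r = - 117 \left(- 8 \left(-12\right)^{2}\right) + \left(-2 + 6 \cdot 5\right) = - 117 \left(\left(-8\right) 144\right) + \left(-2 + 30\right) = \left(-117\right) \left(-1152\right) + 28 = 134784 + 28 = 134812$)
$\left(63501 + O{\left(-312 \right)}\right) + r = \left(63501 + \left(-312\right)^{2}\right) + 134812 = \left(63501 + 97344\right) + 134812 = 160845 + 134812 = 295657$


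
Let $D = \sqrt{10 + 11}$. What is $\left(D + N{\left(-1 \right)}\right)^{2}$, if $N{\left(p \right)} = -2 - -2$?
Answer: $21$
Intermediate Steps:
$N{\left(p \right)} = 0$ ($N{\left(p \right)} = -2 + 2 = 0$)
$D = \sqrt{21} \approx 4.5826$
$\left(D + N{\left(-1 \right)}\right)^{2} = \left(\sqrt{21} + 0\right)^{2} = \left(\sqrt{21}\right)^{2} = 21$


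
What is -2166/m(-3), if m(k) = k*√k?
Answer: -722*I*√3/3 ≈ -416.85*I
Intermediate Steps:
m(k) = k^(3/2)
-2166/m(-3) = -2166*I*√3/9 = -722*I*√3/3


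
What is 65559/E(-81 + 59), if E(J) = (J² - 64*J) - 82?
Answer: 65559/1810 ≈ 36.220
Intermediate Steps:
E(J) = -82 + J² - 64*J
65559/E(-81 + 59) = 65559/(-82 + (-81 + 59)² - 64*(-81 + 59)) = 65559/(-82 + (-22)² - 64*(-22)) = 65559/(-82 + 484 + 1408) = 65559/1810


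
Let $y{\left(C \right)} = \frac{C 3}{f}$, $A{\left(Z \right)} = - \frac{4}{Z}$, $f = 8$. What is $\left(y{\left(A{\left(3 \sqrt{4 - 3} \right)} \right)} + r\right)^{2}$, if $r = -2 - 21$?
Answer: $\frac{2209}{4} \approx 552.25$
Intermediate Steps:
$y{\left(C \right)} = \frac{3 C}{8}$ ($y{\left(C \right)} = \frac{C 3}{8} = 3 C \frac{1}{8} = \frac{3 C}{8}$)
$r = -23$ ($r = -2 - 21 = -23$)
$\left(y{\left(A{\left(3 \sqrt{4 - 3} \right)} \right)} + r\right)^{2} = \left(\frac{3 \left(- \frac{4}{3 \sqrt{4 - 3}}\right)}{8} - 23\right)^{2} = \left(\frac{3 \left(- \frac{4}{3 \sqrt{1}}\right)}{8} - 23\right)^{2} = \left(\frac{3 \left(- \frac{4}{3 \cdot 1}\right)}{8} - 23\right)^{2} = \left(\frac{3 \left(- \frac{4}{3}\right)}{8} - 23\right)^{2} = \left(\frac{3 \left(\left(-4\right) \frac{1}{3}\right)}{8} - 23\right)^{2} = \left(\frac{3}{8} \left(- \frac{4}{3}\right) - 23\right)^{2} = \left(- \frac{1}{2} - 23\right)^{2} = \left(- \frac{47}{2}\right)^{2} = \frac{2209}{4}$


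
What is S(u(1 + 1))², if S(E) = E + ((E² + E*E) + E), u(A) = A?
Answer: 144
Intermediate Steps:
S(E) = 2*E + 2*E² (S(E) = E + ((E² + E²) + E) = E + (2*E² + E) = E + (E + 2*E²) = 2*E + 2*E²)
S(u(1 + 1))² = (2*(1 + 1)*(1 + (1 + 1)))² = (2*2*(1 + 2))² = (2*2*3)² = 12² = 144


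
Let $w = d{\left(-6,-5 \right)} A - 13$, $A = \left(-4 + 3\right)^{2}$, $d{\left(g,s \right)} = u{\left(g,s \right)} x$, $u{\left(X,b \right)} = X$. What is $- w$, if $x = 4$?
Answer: $37$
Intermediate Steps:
$d{\left(g,s \right)} = 4 g$ ($d{\left(g,s \right)} = g 4 = 4 g$)
$A = 1$ ($A = \left(-1\right)^{2} = 1$)
$w = -37$ ($w = 4 \left(-6\right) 1 - 13 = \left(-24\right) 1 - 13 = -24 - 13 = -37$)
$- w = \left(-1\right) \left(-37\right) = 37$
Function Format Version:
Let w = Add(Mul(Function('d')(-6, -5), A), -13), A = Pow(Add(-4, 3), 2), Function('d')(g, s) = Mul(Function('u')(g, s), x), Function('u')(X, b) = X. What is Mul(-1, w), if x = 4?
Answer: 37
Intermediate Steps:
Function('d')(g, s) = Mul(4, g) (Function('d')(g, s) = Mul(g, 4) = Mul(4, g))
A = 1 (A = Pow(-1, 2) = 1)
w = -37 (w = Add(Mul(Mul(4, -6), 1), -13) = Add(Mul(-24, 1), -13) = Add(-24, -13) = -37)
Mul(-1, w) = Mul(-1, -37) = 37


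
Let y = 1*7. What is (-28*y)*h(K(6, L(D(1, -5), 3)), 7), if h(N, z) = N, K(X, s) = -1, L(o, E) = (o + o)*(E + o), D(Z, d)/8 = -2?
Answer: 196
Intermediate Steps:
D(Z, d) = -16 (D(Z, d) = 8*(-2) = -16)
L(o, E) = 2*o*(E + o) (L(o, E) = (2*o)*(E + o) = 2*o*(E + o))
y = 7
(-28*y)*h(K(6, L(D(1, -5), 3)), 7) = -28*7*(-1) = -196*(-1) = 196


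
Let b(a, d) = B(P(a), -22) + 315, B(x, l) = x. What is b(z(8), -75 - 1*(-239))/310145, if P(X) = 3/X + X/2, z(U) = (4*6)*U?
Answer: 5261/3969856 ≈ 0.0013252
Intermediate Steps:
z(U) = 24*U
P(X) = X/2 + 3/X (P(X) = 3/X + X*(1/2) = 3/X + X/2 = X/2 + 3/X)
b(a, d) = 315 + a/2 + 3/a (b(a, d) = (a/2 + 3/a) + 315 = 315 + a/2 + 3/a)
b(z(8), -75 - 1*(-239))/310145 = (315 + (24*8)/2 + 3/((24*8)))/310145 = (315 + (1/2)*192 + 3/192)*(1/310145) = (315 + 96 + 3*(1/192))*(1/310145) = (315 + 96 + 1/64)*(1/310145) = (26305/64)*(1/310145) = 5261/3969856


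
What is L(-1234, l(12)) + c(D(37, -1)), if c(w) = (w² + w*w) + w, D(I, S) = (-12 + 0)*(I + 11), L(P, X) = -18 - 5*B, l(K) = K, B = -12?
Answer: 663018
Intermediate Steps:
L(P, X) = 42 (L(P, X) = -18 - 5*(-12) = -18 + 60 = 42)
D(I, S) = -132 - 12*I (D(I, S) = -12*(11 + I) = -132 - 12*I)
c(w) = w + 2*w² (c(w) = (w² + w²) + w = 2*w² + w = w + 2*w²)
L(-1234, l(12)) + c(D(37, -1)) = 42 + (-132 - 12*37)*(1 + 2*(-132 - 12*37)) = 42 + (-132 - 444)*(1 + 2*(-132 - 444)) = 42 - 576*(1 + 2*(-576)) = 42 - 576*(1 - 1152) = 42 - 576*(-1151) = 42 + 662976 = 663018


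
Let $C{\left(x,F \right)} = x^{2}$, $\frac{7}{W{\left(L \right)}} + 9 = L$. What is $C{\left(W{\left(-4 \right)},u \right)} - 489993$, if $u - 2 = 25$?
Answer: $- \frac{82808768}{169} \approx -4.8999 \cdot 10^{5}$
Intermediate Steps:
$u = 27$ ($u = 2 + 25 = 27$)
$W{\left(L \right)} = \frac{7}{-9 + L}$
$C{\left(W{\left(-4 \right)},u \right)} - 489993 = \left(\frac{7}{-9 - 4}\right)^{2} - 489993 = \left(\frac{7}{-13}\right)^{2} - 489993 = \left(7 \left(- \frac{1}{13}\right)\right)^{2} - 489993 = \left(- \frac{7}{13}\right)^{2} - 489993 = \frac{49}{169} - 489993 = - \frac{82808768}{169}$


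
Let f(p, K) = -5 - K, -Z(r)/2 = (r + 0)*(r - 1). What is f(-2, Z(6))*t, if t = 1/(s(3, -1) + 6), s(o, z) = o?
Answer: 55/9 ≈ 6.1111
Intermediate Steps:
t = ⅑ (t = 1/(3 + 6) = 1/9 = ⅑ ≈ 0.11111)
Z(r) = -2*r*(-1 + r) (Z(r) = -2*(r + 0)*(r - 1) = -2*r*(-1 + r))
f(-2, Z(6))*t = (-5 - 2*6*(1 - 1*6))*(⅑) = (-5 - 2*6*(1 - 6))*(⅑) = (-5 - 2*6*(-5))*(⅑) = (-5 - 1*(-60))*(⅑) = (-5 + 60)*(⅑) = 55*(⅑) = 55/9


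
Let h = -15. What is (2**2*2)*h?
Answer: -120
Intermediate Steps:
(2**2*2)*h = (2**2*2)*(-15) = (4*2)*(-15) = 8*(-15) = -120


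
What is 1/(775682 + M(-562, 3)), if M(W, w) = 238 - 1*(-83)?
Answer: 1/776003 ≈ 1.2887e-6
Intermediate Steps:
M(W, w) = 321 (M(W, w) = 238 + 83 = 321)
1/(775682 + M(-562, 3)) = 1/(775682 + 321) = 1/776003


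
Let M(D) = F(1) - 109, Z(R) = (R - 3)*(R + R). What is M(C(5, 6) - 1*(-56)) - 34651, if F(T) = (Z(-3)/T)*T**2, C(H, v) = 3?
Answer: -34724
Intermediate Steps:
Z(R) = 2*R*(-3 + R) (Z(R) = (-3 + R)*(2*R) = 2*R*(-3 + R))
F(T) = 36*T (F(T) = ((2*(-3)*(-3 - 3))/T)*T**2 = ((2*(-3)*(-6))/T)*T**2 = (36/T)*T**2 = 36*T)
M(D) = -73 (M(D) = 36*1 - 109 = 36 - 109 = -73)
M(C(5, 6) - 1*(-56)) - 34651 = -73 - 34651 = -34724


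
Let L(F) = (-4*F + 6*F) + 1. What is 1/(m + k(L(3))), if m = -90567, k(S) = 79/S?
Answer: -7/633890 ≈ -1.1043e-5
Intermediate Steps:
L(F) = 1 + 2*F (L(F) = 2*F + 1 = 1 + 2*F)
1/(m + k(L(3))) = 1/(-90567 + 79/(1 + 2*3)) = 1/(-90567 + 79/(1 + 6)) = 1/(-90567 + 79/7) = 1/(-633890/7) = -7/633890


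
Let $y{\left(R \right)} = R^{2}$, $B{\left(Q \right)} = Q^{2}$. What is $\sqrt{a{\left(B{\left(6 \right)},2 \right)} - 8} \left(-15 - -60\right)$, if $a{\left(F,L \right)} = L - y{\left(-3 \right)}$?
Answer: $45 i \sqrt{15} \approx 174.28 i$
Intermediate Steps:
$a{\left(F,L \right)} = -9 + L$ ($a{\left(F,L \right)} = L - \left(-3\right)^{2} = L - 9 = -9 + L$)
$\sqrt{a{\left(B{\left(6 \right)},2 \right)} - 8} \left(-15 - -60\right) = \sqrt{\left(-9 + 2\right) - 8} \left(-15 - -60\right) = \sqrt{-7 - 8} \left(-15 + 60\right) = \sqrt{-15} \cdot 45 = i \sqrt{15} \cdot 45 = 45 i \sqrt{15}$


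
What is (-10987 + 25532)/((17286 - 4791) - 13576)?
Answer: -14545/1081 ≈ -13.455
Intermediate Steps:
(-10987 + 25532)/((17286 - 4791) - 13576) = 14545/(12495 - 13576) = 14545/(-1081) = 14545*(-1/1081) = -14545/1081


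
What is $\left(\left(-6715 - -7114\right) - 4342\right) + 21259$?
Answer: $17316$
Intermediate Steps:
$\left(\left(-6715 - -7114\right) - 4342\right) + 21259 = \left(\left(-6715 + 7114\right) - 4342\right) + 21259 = \left(399 - 4342\right) + 21259 = -3943 + 21259 = 17316$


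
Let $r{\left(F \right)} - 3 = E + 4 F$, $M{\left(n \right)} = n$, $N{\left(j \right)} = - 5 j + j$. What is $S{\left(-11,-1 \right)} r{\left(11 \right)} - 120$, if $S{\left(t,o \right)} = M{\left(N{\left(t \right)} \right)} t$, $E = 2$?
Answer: $-23836$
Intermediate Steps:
$N{\left(j \right)} = - 4 j$
$S{\left(t,o \right)} = - 4 t^{2}$ ($S{\left(t,o \right)} = - 4 t t = - 4 t^{2}$)
$r{\left(F \right)} = 5 + 4 F$ ($r{\left(F \right)} = 3 + \left(2 + 4 F\right) = 5 + 4 F$)
$S{\left(-11,-1 \right)} r{\left(11 \right)} - 120 = - 4 \left(-11\right)^{2} \left(5 + 4 \cdot 11\right) - 120 = \left(-4\right) 121 \left(5 + 44\right) - 120 = \left(-484\right) 49 - 120 = -23716 - 120 = -23836$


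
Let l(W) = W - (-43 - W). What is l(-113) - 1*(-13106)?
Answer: 12923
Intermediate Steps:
l(W) = 43 + 2*W (l(W) = W + (43 + W) = 43 + 2*W)
l(-113) - 1*(-13106) = (43 + 2*(-113)) - 1*(-13106) = (43 - 226) + 13106 = -183 + 13106 = 12923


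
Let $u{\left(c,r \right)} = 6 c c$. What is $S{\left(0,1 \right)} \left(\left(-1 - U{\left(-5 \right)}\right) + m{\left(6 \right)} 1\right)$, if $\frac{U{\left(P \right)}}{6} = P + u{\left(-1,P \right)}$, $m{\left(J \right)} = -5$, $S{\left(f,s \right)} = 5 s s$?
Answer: $-60$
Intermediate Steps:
$S{\left(f,s \right)} = 5 s^{2}$
$u{\left(c,r \right)} = 6 c^{2}$
$U{\left(P \right)} = 36 + 6 P$ ($U{\left(P \right)} = 6 \left(P + 6 \left(-1\right)^{2}\right) = 6 \left(P + 6 \cdot 1\right) = 6 \left(P + 6\right) = 6 \left(6 + P\right) = 36 + 6 P$)
$S{\left(0,1 \right)} \left(\left(-1 - U{\left(-5 \right)}\right) + m{\left(6 \right)} 1\right) = 5 \cdot 1^{2} \left(\left(-1 - \left(36 + 6 \left(-5\right)\right)\right) - 5\right) = 5 \cdot 1 \left(\left(-1 - \left(36 - 30\right)\right) - 5\right) = 5 \left(\left(-1 - 6\right) - 5\right) = 5 \left(-7 - 5\right) = 5 \left(-12\right) = -60$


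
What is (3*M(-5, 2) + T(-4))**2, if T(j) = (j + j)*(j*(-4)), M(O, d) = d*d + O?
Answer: 17161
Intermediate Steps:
M(O, d) = O + d**2 (M(O, d) = d**2 + O = O + d**2)
T(j) = -8*j**2 (T(j) = (2*j)*(-4*j) = -8*j**2)
(3*M(-5, 2) + T(-4))**2 = (3*(-5 + 2**2) - 8*(-4)**2)**2 = (3*(-5 + 4) - 8*16)**2 = (3*(-1) - 128)**2 = (-3 - 128)**2 = (-131)**2 = 17161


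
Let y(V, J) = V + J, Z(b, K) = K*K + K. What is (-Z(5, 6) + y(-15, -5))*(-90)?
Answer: 5580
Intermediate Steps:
Z(b, K) = K + K**2 (Z(b, K) = K**2 + K = K + K**2)
y(V, J) = J + V
(-Z(5, 6) + y(-15, -5))*(-90) = (-6*(1 + 6) + (-5 - 15))*(-90) = (-6*7 - 20)*(-90) = (-1*42 - 20)*(-90) = (-42 - 20)*(-90) = -62*(-90) = 5580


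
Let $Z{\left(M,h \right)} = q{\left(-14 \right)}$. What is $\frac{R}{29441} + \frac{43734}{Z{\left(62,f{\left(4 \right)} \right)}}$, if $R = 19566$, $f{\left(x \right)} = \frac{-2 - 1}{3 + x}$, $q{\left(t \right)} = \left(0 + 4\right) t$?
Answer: $- \frac{643238499}{824348} \approx -780.3$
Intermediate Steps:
$q{\left(t \right)} = 4 t$
$f{\left(x \right)} = - \frac{3}{3 + x}$
$Z{\left(M,h \right)} = -56$ ($Z{\left(M,h \right)} = 4 \left(-14\right) = -56$)
$\frac{R}{29441} + \frac{43734}{Z{\left(62,f{\left(4 \right)} \right)}} = \frac{19566}{29441} + \frac{43734}{-56} = 19566 \cdot \frac{1}{29441} + 43734 \left(- \frac{1}{56}\right) = \frac{19566}{29441} - \frac{21867}{28} = - \frac{643238499}{824348}$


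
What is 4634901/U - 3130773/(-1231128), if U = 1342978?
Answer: 1651785943387/275562969864 ≈ 5.9942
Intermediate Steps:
4634901/U - 3130773/(-1231128) = 4634901/1342978 - 3130773/(-1231128) = 4634901*(1/1342978) - 3130773*(-1/1231128) = 4634901/1342978 + 1043591/410376 = 1651785943387/275562969864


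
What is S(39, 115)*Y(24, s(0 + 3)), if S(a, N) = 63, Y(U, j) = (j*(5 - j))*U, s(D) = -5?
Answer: -75600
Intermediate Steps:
Y(U, j) = U*j*(5 - j)
S(39, 115)*Y(24, s(0 + 3)) = 63*(24*(-5)*(5 - 1*(-5))) = 63*(24*(-5)*(5 + 5)) = 63*(24*(-5)*10) = 63*(-1200) = -75600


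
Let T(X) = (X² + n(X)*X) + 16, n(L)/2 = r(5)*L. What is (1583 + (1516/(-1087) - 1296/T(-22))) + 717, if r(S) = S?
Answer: 1111752484/483715 ≈ 2298.4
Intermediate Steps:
n(L) = 10*L (n(L) = 2*(5*L) = 10*L)
T(X) = 16 + 11*X² (T(X) = (X² + (10*X)*X) + 16 = (X² + 10*X²) + 16 = 11*X² + 16 = 16 + 11*X²)
(1583 + (1516/(-1087) - 1296/T(-22))) + 717 = (1583 + (1516/(-1087) - 1296/(16 + 11*(-22)²))) + 717 = (1583 + (1516*(-1/1087) - 1296/(16 + 11*484))) + 717 = (1583 + (-1516/1087 - 1296/(16 + 5324))) + 717 = (1583 + (-1516/1087 - 1296/5340)) + 717 = (1583 + (-1516/1087 - 1296*1/5340)) + 717 = (1583 + (-1516/1087 - 108/445)) + 717 = (1583 - 792016/483715) + 717 = 764928829/483715 + 717 = 1111752484/483715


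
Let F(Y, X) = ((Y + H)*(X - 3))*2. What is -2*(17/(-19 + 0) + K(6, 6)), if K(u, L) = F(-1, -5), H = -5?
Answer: -3614/19 ≈ -190.21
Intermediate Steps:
F(Y, X) = 2*(-5 + Y)*(-3 + X) (F(Y, X) = ((Y - 5)*(X - 3))*2 = ((-5 + Y)*(-3 + X))*2 = 2*(-5 + Y)*(-3 + X))
K(u, L) = 96 (K(u, L) = 30 - 10*(-5) - 6*(-1) + 2*(-5)*(-1) = 30 + 50 + 6 + 10 = 96)
-2*(17/(-19 + 0) + K(6, 6)) = -2*(17/(-19 + 0) + 96) = -2*(17/(-19) + 96) = -2*(-1/19*17 + 96) = -2*(-17/19 + 96) = -2*1807/19 = -3614/19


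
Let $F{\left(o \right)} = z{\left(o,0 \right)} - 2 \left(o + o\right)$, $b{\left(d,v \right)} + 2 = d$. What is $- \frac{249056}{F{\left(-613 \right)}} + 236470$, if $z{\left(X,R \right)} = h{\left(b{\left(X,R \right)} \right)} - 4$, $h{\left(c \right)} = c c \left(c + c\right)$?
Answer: $\frac{55004613121498}{232607151} \approx 2.3647 \cdot 10^{5}$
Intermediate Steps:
$b{\left(d,v \right)} = -2 + d$
$h{\left(c \right)} = 2 c^{3}$ ($h{\left(c \right)} = c^{2} \cdot 2 c = 2 c^{3}$)
$z{\left(X,R \right)} = -4 + 2 \left(-2 + X\right)^{3}$ ($z{\left(X,R \right)} = 2 \left(-2 + X\right)^{3} - 4 = -4 + 2 \left(-2 + X\right)^{3}$)
$F{\left(o \right)} = -4 - 4 o + 2 \left(-2 + o\right)^{3}$ ($F{\left(o \right)} = \left(-4 + 2 \left(-2 + o\right)^{3}\right) - 2 \left(o + o\right) = \left(-4 + 2 \left(-2 + o\right)^{3}\right) - 2 \cdot 2 o = \left(-4 + 2 \left(-2 + o\right)^{3}\right) - 4 o = -4 - 4 o + 2 \left(-2 + o\right)^{3}$)
$- \frac{249056}{F{\left(-613 \right)}} + 236470 = - \frac{249056}{-4 - -2452 + 2 \left(-2 - 613\right)^{3}} + 236470 = - \frac{249056}{-4 + 2452 + 2 \left(-615\right)^{3}} + 236470 = - \frac{249056}{-4 + 2452 + 2 \left(-232608375\right)} + 236470 = - \frac{249056}{-4 + 2452 - 465216750} + 236470 = - \frac{249056}{-465214302} + 236470 = \left(-249056\right) \left(- \frac{1}{465214302}\right) + 236470 = \frac{124528}{232607151} + 236470 = \frac{55004613121498}{232607151}$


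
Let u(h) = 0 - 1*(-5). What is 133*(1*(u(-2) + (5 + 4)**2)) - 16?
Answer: 11422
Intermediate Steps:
u(h) = 5 (u(h) = 0 + 5 = 5)
133*(1*(u(-2) + (5 + 4)**2)) - 16 = 133*(1*(5 + (5 + 4)**2)) - 16 = 133*(1*(5 + 9**2)) - 16 = 133*(1*(5 + 81)) - 16 = 133*(1*86) - 16 = 133*86 - 16 = 11438 - 16 = 11422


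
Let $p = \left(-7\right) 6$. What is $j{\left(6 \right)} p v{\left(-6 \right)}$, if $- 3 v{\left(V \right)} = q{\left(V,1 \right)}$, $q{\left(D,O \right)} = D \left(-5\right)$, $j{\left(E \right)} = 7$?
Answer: $2940$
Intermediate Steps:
$q{\left(D,O \right)} = - 5 D$
$v{\left(V \right)} = \frac{5 V}{3}$ ($v{\left(V \right)} = - \frac{\left(-5\right) V}{3} = \frac{5 V}{3}$)
$p = -42$
$j{\left(6 \right)} p v{\left(-6 \right)} = 7 \left(-42\right) \frac{5}{3} \left(-6\right) = \left(-294\right) \left(-10\right) = 2940$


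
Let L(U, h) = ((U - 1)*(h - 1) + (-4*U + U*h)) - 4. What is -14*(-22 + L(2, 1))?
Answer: 448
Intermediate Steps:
L(U, h) = -4 - 4*U + U*h + (-1 + U)*(-1 + h) (L(U, h) = ((-1 + U)*(-1 + h) + (-4*U + U*h)) - 4 = (-4*U + U*h + (-1 + U)*(-1 + h)) - 4 = -4 - 4*U + U*h + (-1 + U)*(-1 + h))
-14*(-22 + L(2, 1)) = -14*(-22 + (-3 - 1*1 - 5*2 + 2*2*1)) = -14*(-22 + (-3 - 1 - 10 + 4)) = -14*(-22 - 10) = -14*(-32) = 448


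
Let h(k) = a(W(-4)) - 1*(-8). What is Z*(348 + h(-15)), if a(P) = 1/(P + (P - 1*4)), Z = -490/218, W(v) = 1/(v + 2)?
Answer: -87171/109 ≈ -799.73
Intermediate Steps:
W(v) = 1/(2 + v)
Z = -245/109 (Z = -490*1/218 = -245/109 ≈ -2.2477)
a(P) = 1/(-4 + 2*P) (a(P) = 1/(P + (P - 4)) = 1/(P + (-4 + P)) = 1/(-4 + 2*P))
h(k) = 39/5 (h(k) = 1/(2*(-2 + 1/(2 - 4))) - 1*(-8) = 1/(2*(-2 + 1/(-2))) + 8 = 1/(2*(-2 - ½)) + 8 = 1/(2*(-5/2)) + 8 = (½)*(-⅖) + 8 = -⅕ + 8 = 39/5)
Z*(348 + h(-15)) = -245*(348 + 39/5)/109 = -245/109*1779/5 = -87171/109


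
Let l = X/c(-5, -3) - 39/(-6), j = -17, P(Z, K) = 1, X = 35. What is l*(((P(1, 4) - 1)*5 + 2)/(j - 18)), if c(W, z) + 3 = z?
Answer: -4/105 ≈ -0.038095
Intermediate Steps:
c(W, z) = -3 + z
l = ⅔ (l = 35/(-3 - 3) - 39/(-6) = 35/(-6) - 39*(-⅙) = 35*(-⅙) + 13/2 = -35/6 + 13/2 = ⅔ ≈ 0.66667)
l*(((P(1, 4) - 1)*5 + 2)/(j - 18)) = 2*(((1 - 1)*5 + 2)/(-17 - 18))/3 = 2*((0*5 + 2)/(-35))/3 = 2*((0 + 2)*(-1/35))/3 = 2*(2*(-1/35))/3 = (⅔)*(-2/35) = -4/105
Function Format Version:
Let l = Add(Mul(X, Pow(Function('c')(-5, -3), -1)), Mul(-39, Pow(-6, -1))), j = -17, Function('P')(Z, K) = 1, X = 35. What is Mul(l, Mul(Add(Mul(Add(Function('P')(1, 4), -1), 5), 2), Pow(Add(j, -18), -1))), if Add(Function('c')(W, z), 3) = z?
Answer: Rational(-4, 105) ≈ -0.038095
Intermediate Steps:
Function('c')(W, z) = Add(-3, z)
l = Rational(2, 3) (l = Add(Mul(35, Pow(Add(-3, -3), -1)), Mul(-39, Pow(-6, -1))) = Add(Mul(35, Pow(-6, -1)), Mul(-39, Rational(-1, 6))) = Add(Mul(35, Rational(-1, 6)), Rational(13, 2)) = Add(Rational(-35, 6), Rational(13, 2)) = Rational(2, 3) ≈ 0.66667)
Mul(l, Mul(Add(Mul(Add(Function('P')(1, 4), -1), 5), 2), Pow(Add(j, -18), -1))) = Mul(Rational(2, 3), Mul(Add(Mul(Add(1, -1), 5), 2), Pow(Add(-17, -18), -1))) = Mul(Rational(2, 3), Mul(Add(Mul(0, 5), 2), Pow(-35, -1))) = Mul(Rational(2, 3), Mul(Add(0, 2), Rational(-1, 35))) = Mul(Rational(2, 3), Mul(2, Rational(-1, 35))) = Mul(Rational(2, 3), Rational(-2, 35)) = Rational(-4, 105)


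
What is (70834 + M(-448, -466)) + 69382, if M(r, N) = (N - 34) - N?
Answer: 140182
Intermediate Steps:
M(r, N) = -34 (M(r, N) = (-34 + N) - N = -34)
(70834 + M(-448, -466)) + 69382 = (70834 - 34) + 69382 = 70800 + 69382 = 140182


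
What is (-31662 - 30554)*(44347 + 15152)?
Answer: -3701789784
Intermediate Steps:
(-31662 - 30554)*(44347 + 15152) = -62216*59499 = -3701789784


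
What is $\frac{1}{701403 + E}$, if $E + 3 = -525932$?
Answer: $\frac{1}{175468} \approx 5.699 \cdot 10^{-6}$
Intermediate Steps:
$E = -525935$ ($E = -3 - 525932 = -525935$)
$\frac{1}{701403 + E} = \frac{1}{701403 - 525935} = \frac{1}{175468}$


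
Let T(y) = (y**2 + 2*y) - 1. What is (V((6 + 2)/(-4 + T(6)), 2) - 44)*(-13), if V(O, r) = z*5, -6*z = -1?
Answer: 3367/6 ≈ 561.17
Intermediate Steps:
z = 1/6 (z = -1/6*(-1) = 1/6 ≈ 0.16667)
T(y) = -1 + y**2 + 2*y
V(O, r) = 5/6 (V(O, r) = (1/6)*5 = 5/6)
(V((6 + 2)/(-4 + T(6)), 2) - 44)*(-13) = (5/6 - 44)*(-13) = -259/6*(-13) = 3367/6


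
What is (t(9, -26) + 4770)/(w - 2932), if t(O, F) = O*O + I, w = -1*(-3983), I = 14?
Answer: 4865/1051 ≈ 4.6289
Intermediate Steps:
w = 3983
t(O, F) = 14 + O² (t(O, F) = O*O + 14 = O² + 14 = 14 + O²)
(t(9, -26) + 4770)/(w - 2932) = ((14 + 9²) + 4770)/(3983 - 2932) = ((14 + 81) + 4770)/1051 = (95 + 4770)*(1/1051) = 4865*(1/1051) = 4865/1051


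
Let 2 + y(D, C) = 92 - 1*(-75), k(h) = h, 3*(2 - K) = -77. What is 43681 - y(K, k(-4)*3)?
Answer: 43516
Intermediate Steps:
K = 83/3 (K = 2 - ⅓*(-77) = 2 + 77/3 = 83/3 ≈ 27.667)
y(D, C) = 165 (y(D, C) = -2 + (92 - 1*(-75)) = -2 + (92 + 75) = -2 + 167 = 165)
43681 - y(K, k(-4)*3) = 43681 - 1*165 = 43681 - 165 = 43516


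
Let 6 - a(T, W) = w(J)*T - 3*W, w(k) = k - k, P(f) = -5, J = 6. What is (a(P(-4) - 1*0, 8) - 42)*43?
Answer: -516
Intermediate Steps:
w(k) = 0
a(T, W) = 6 + 3*W (a(T, W) = 6 - (0*T - 3*W) = 6 - (0 - 3*W) = 6 - (-3)*W = 6 + 3*W)
(a(P(-4) - 1*0, 8) - 42)*43 = ((6 + 3*8) - 42)*43 = ((6 + 24) - 42)*43 = (30 - 42)*43 = -12*43 = -516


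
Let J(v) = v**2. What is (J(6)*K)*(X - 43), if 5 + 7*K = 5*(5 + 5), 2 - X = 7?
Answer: -77760/7 ≈ -11109.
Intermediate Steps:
X = -5 (X = 2 - 1*7 = 2 - 7 = -5)
K = 45/7 (K = -5/7 + (5*(5 + 5))/7 = -5/7 + (5*10)/7 = -5/7 + (1/7)*50 = -5/7 + 50/7 = 45/7 ≈ 6.4286)
(J(6)*K)*(X - 43) = (6**2*(45/7))*(-5 - 43) = (36*(45/7))*(-48) = (1620/7)*(-48) = -77760/7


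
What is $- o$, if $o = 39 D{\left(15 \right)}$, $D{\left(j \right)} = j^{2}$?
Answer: $-8775$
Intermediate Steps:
$o = 8775$ ($o = 39 \cdot 15^{2} = 39 \cdot 225 = 8775$)
$- o = \left(-1\right) 8775 = -8775$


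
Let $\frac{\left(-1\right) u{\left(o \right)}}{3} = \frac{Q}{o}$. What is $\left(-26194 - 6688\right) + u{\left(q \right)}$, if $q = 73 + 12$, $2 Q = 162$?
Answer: $- \frac{2795213}{85} \approx -32885.0$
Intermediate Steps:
$Q = 81$ ($Q = \frac{1}{2} \cdot 162 = 81$)
$q = 85$
$u{\left(o \right)} = - \frac{243}{o}$ ($u{\left(o \right)} = - 3 \frac{81}{o} = - \frac{243}{o}$)
$\left(-26194 - 6688\right) + u{\left(q \right)} = \left(-26194 - 6688\right) - \frac{243}{85} = -32882 - \frac{243}{85} = - \frac{2795213}{85}$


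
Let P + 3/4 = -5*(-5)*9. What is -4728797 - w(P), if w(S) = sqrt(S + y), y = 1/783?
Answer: -4728797 - sqrt(61104885)/522 ≈ -4.7288e+6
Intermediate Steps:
P = 897/4 (P = -3/4 - 5*(-5)*9 = -3/4 + 25*9 = -3/4 + 225 = 897/4 ≈ 224.25)
y = 1/783 ≈ 0.0012771
w(S) = sqrt(1/783 + S) (w(S) = sqrt(S + 1/783) = sqrt(1/783 + S))
-4728797 - w(P) = -4728797 - sqrt(87 + 68121*(897/4))/261 = -4728797 - sqrt(87 + 61104537/4)/261 = -4728797 - sqrt(61104885/4)/261 = -4728797 - sqrt(61104885)/2/261 = -4728797 - sqrt(61104885)/522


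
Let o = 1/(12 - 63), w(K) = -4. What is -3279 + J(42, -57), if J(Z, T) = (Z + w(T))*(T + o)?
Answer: -277733/51 ≈ -5445.7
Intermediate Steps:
o = -1/51 (o = 1/(-51) = -1/51 ≈ -0.019608)
J(Z, T) = (-4 + Z)*(-1/51 + T) (J(Z, T) = (Z - 4)*(T - 1/51) = (-4 + Z)*(-1/51 + T))
-3279 + J(42, -57) = -3279 + (4/51 - 4*(-57) - 1/51*42 - 57*42) = -3279 + (4/51 + 228 - 14/17 - 2394) = -3279 - 110504/51 = -277733/51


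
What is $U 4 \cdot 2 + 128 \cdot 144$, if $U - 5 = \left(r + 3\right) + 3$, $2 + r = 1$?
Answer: $18512$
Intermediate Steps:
$r = -1$ ($r = -2 + 1 = -1$)
$U = 10$ ($U = 5 + \left(\left(-1 + 3\right) + 3\right) = 5 + \left(2 + 3\right) = 5 + 5 = 10$)
$U 4 \cdot 2 + 128 \cdot 144 = 10 \cdot 4 \cdot 2 + 128 \cdot 144 = 40 \cdot 2 + 18432 = 80 + 18432 = 18512$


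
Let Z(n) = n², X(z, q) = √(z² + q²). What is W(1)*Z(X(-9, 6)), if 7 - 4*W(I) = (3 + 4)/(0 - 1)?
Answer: 819/2 ≈ 409.50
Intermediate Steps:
W(I) = 7/2 (W(I) = 7/4 - (3 + 4)/(4*(0 - 1)) = 7/4 - 7/(4*(-1)) = 7/4 - 7*(-1)/4 = 7/4 - ¼*(-7) = 7/4 + 7/4 = 7/2)
X(z, q) = √(q² + z²)
W(1)*Z(X(-9, 6)) = 7*(√(6² + (-9)²))²/2 = 7*(√(36 + 81))²/2 = 7*(√117)²/2 = 7*(3*√13)²/2 = (7/2)*117 = 819/2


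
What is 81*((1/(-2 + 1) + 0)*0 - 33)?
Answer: -2673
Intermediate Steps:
81*((1/(-2 + 1) + 0)*0 - 33) = 81*((1/(-1) + 0)*0 - 33) = 81*((-1 + 0)*0 - 33) = 81*(-1*0 - 33) = 81*(0 - 33) = 81*(-33) = -2673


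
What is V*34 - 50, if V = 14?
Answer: 426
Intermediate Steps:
V*34 - 50 = 14*34 - 50 = 476 - 50 = 426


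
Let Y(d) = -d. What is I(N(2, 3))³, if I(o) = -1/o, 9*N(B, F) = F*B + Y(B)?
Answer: -729/64 ≈ -11.391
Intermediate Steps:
N(B, F) = -B/9 + B*F/9 (N(B, F) = (F*B - B)/9 = (B*F - B)/9 = (-B + B*F)/9 = -B/9 + B*F/9)
I(N(2, 3))³ = (-1/((⅑)*2*(-1 + 3)))³ = (-1/((⅑)*2*2))³ = (-1/4/9)³ = (-1*9/4)³ = (-9/4)³ = -729/64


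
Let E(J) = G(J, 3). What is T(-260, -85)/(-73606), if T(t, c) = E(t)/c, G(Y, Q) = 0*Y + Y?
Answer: -2/48127 ≈ -4.1557e-5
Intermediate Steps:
G(Y, Q) = Y (G(Y, Q) = 0 + Y = Y)
E(J) = J
T(t, c) = t/c
T(-260, -85)/(-73606) = -260/(-85)/(-73606) = -260*(-1/85)*(-1/73606) = (52/17)*(-1/73606) = -2/48127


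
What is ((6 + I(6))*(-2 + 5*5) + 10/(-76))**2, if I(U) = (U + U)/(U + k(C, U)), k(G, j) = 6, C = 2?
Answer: 37368769/1444 ≈ 25879.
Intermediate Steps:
I(U) = 2*U/(6 + U) (I(U) = (U + U)/(U + 6) = (2*U)/(6 + U) = 2*U/(6 + U))
((6 + I(6))*(-2 + 5*5) + 10/(-76))**2 = ((6 + 2*6/(6 + 6))*(-2 + 5*5) + 10/(-76))**2 = ((6 + 2*6/12)*(-2 + 25) + 10*(-1/76))**2 = ((6 + 2*6*(1/12))*23 - 5/38)**2 = ((6 + 1)*23 - 5/38)**2 = (7*23 - 5/38)**2 = (161 - 5/38)**2 = (6113/38)**2 = 37368769/1444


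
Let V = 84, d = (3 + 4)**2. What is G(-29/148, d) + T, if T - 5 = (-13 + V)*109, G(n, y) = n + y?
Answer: 1153335/148 ≈ 7792.8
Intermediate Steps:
d = 49 (d = 7**2 = 49)
T = 7744 (T = 5 + (-13 + 84)*109 = 5 + 71*109 = 5 + 7739 = 7744)
G(-29/148, d) + T = (-29/148 + 49) + 7744 = 7223/148 + 7744 = 1153335/148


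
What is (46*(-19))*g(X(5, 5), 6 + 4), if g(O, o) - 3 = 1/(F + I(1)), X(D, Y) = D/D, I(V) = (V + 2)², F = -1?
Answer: -10925/4 ≈ -2731.3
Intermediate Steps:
I(V) = (2 + V)²
X(D, Y) = 1
g(O, o) = 25/8 (g(O, o) = 3 + 1/(-1 + (2 + 1)²) = 3 + 1/(-1 + 3²) = 3 + 1/(-1 + 9) = 3 + 1/8 = 3 + ⅛ = 25/8)
(46*(-19))*g(X(5, 5), 6 + 4) = (46*(-19))*(25/8) = -874*25/8 = -10925/4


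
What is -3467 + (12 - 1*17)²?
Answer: -3442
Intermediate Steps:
-3467 + (12 - 1*17)² = -3467 + (12 - 17)² = -3467 + (-5)² = -3467 + 25 = -3442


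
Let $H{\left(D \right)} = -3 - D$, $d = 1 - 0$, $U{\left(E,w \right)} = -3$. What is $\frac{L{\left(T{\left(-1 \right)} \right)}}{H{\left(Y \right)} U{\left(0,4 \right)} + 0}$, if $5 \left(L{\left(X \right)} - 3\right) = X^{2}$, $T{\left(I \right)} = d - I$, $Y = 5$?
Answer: $\frac{19}{120} \approx 0.15833$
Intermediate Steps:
$d = 1$ ($d = 1 + 0 = 1$)
$T{\left(I \right)} = 1 - I$
$L{\left(X \right)} = 3 + \frac{X^{2}}{5}$
$\frac{L{\left(T{\left(-1 \right)} \right)}}{H{\left(Y \right)} U{\left(0,4 \right)} + 0} = \frac{3 + \frac{\left(1 - -1\right)^{2}}{5}}{\left(-3 - 5\right) \left(-3\right) + 0} = \frac{3 + \frac{\left(1 + 1\right)^{2}}{5}}{\left(-3 - 5\right) \left(-3\right) + 0} = \frac{3 + \frac{2^{2}}{5}}{\left(-8\right) \left(-3\right) + 0} = \frac{3 + \frac{1}{5} \cdot 4}{24 + 0} = \frac{3 + \frac{4}{5}}{24} = \frac{19}{5} \cdot \frac{1}{24} = \frac{19}{120}$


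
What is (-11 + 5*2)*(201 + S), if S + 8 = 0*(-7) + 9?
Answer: -202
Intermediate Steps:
S = 1 (S = -8 + (0*(-7) + 9) = -8 + (0 + 9) = -8 + 9 = 1)
(-11 + 5*2)*(201 + S) = (-11 + 5*2)*(201 + 1) = (-11 + 10)*202 = -1*202 = -202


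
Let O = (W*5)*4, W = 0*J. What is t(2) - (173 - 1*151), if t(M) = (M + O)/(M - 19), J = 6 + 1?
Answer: -376/17 ≈ -22.118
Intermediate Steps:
J = 7
W = 0 (W = 0*7 = 0)
O = 0 (O = (0*5)*4 = 0*4 = 0)
t(M) = M/(-19 + M) (t(M) = (M + 0)/(M - 19) = M/(-19 + M))
t(2) - (173 - 1*151) = 2/(-19 + 2) - (173 - 1*151) = 2/(-17) - (173 - 151) = 2*(-1/17) - 1*22 = -2/17 - 22 = -376/17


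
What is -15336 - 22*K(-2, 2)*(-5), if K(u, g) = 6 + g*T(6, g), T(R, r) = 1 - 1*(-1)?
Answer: -14236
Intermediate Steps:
T(R, r) = 2 (T(R, r) = 1 + 1 = 2)
K(u, g) = 6 + 2*g (K(u, g) = 6 + g*2 = 6 + 2*g)
-15336 - 22*K(-2, 2)*(-5) = -15336 - 22*(6 + 2*2)*(-5) = -15336 - 22*(6 + 4)*(-5) = -15336 - 22*10*(-5) = -15336 - 220*(-5) = -15336 - 1*(-1100) = -15336 + 1100 = -14236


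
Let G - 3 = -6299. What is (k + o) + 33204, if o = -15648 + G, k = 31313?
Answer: 42573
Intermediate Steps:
G = -6296 (G = 3 - 6299 = -6296)
o = -21944 (o = -15648 - 6296 = -21944)
(k + o) + 33204 = (31313 - 21944) + 33204 = 9369 + 33204 = 42573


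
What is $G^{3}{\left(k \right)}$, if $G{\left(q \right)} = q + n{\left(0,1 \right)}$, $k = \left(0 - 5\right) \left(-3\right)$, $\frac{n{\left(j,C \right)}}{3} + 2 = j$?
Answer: $729$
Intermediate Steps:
$n{\left(j,C \right)} = -6 + 3 j$
$k = 15$ ($k = \left(-5\right) \left(-3\right) = 15$)
$G{\left(q \right)} = -6 + q$ ($G{\left(q \right)} = q + \left(-6 + 3 \cdot 0\right) = q + \left(-6 + 0\right) = q - 6 = -6 + q$)
$G^{3}{\left(k \right)} = \left(-6 + 15\right)^{3} = 9^{3} = 729$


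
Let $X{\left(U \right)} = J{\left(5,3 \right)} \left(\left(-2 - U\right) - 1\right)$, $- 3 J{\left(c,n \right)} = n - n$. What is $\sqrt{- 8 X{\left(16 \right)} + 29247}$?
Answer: $\sqrt{29247} \approx 171.02$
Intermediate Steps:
$J{\left(c,n \right)} = 0$ ($J{\left(c,n \right)} = - \frac{n - n}{3} = \left(- \frac{1}{3}\right) 0 = 0$)
$X{\left(U \right)} = 0$ ($X{\left(U \right)} = 0 \left(\left(-2 - U\right) - 1\right) = 0 \left(-3 - U\right) = 0$)
$\sqrt{- 8 X{\left(16 \right)} + 29247} = \sqrt{\left(-8\right) 0 + 29247} = \sqrt{0 + 29247} = \sqrt{29247}$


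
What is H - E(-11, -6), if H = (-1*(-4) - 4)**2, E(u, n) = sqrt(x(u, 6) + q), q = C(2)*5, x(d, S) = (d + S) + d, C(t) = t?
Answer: -I*sqrt(6) ≈ -2.4495*I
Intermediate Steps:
x(d, S) = S + 2*d (x(d, S) = (S + d) + d = S + 2*d)
q = 10 (q = 2*5 = 10)
E(u, n) = sqrt(16 + 2*u) (E(u, n) = sqrt((6 + 2*u) + 10) = sqrt(16 + 2*u))
H = 0 (H = (4 - 4)**2 = 0**2 = 0)
H - E(-11, -6) = 0 - sqrt(16 + 2*(-11)) = 0 - sqrt(16 - 22) = 0 - sqrt(-6) = 0 - I*sqrt(6) = -I*sqrt(6)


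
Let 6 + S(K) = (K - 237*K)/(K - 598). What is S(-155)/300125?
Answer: -41098/225994125 ≈ -0.00018185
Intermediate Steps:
S(K) = -6 - 236*K/(-598 + K) (S(K) = -6 + (K - 237*K)/(K - 598) = -6 + (-236*K)/(-598 + K) = -6 - 236*K/(-598 + K))
S(-155)/300125 = (2*(1794 - 121*(-155))/(-598 - 155))/300125 = (2*(1794 + 18755)/(-753))*(1/300125) = (2*(-1/753)*20549)*(1/300125) = -41098/753*1/300125 = -41098/225994125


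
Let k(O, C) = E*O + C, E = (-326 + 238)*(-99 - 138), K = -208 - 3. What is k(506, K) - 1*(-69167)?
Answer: 10622092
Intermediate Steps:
K = -211
E = 20856 (E = -88*(-237) = 20856)
k(O, C) = C + 20856*O (k(O, C) = 20856*O + C = C + 20856*O)
k(506, K) - 1*(-69167) = (-211 + 20856*506) - 1*(-69167) = (-211 + 10553136) + 69167 = 10552925 + 69167 = 10622092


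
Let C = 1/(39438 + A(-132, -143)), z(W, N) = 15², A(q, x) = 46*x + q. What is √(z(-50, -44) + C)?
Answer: √60250619782/16364 ≈ 15.000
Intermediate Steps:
A(q, x) = q + 46*x
z(W, N) = 225
C = 1/32728 (C = 1/(39438 + (-132 + 46*(-143))) = 1/(39438 + (-132 - 6578)) = 1/(39438 - 6710) = 1/32728 ≈ 3.0555e-5)
√(z(-50, -44) + C) = √(225 + 1/32728) = √(7363801/32728) = √60250619782/16364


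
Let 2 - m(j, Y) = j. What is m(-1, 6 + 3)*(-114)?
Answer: -342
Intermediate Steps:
m(j, Y) = 2 - j
m(-1, 6 + 3)*(-114) = (2 - 1*(-1))*(-114) = (2 + 1)*(-114) = 3*(-114) = -342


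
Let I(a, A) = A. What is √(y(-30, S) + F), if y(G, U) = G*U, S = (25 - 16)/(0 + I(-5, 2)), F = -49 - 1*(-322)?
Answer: √138 ≈ 11.747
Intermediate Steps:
F = 273 (F = -49 + 322 = 273)
S = 9/2 (S = (25 - 16)/(0 + 2) = 9/2 ≈ 4.5000)
√(y(-30, S) + F) = √(-30*9/2 + 273) = √(-135 + 273) = √138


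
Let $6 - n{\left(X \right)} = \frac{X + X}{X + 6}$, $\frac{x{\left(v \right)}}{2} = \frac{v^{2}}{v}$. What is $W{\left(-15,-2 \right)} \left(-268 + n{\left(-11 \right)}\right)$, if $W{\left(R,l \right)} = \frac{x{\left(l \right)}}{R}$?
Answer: $- \frac{1776}{25} \approx -71.04$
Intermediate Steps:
$x{\left(v \right)} = 2 v$ ($x{\left(v \right)} = 2 \frac{v^{2}}{v} = 2 v$)
$W{\left(R,l \right)} = \frac{2 l}{R}$
$n{\left(X \right)} = 6 - \frac{2 X}{6 + X}$ ($n{\left(X \right)} = 6 - \frac{X + X}{X + 6} = 6 - \frac{2 X}{6 + X}$)
$W{\left(-15,-2 \right)} \left(-268 + n{\left(-11 \right)}\right) = 2 \left(-2\right) \frac{1}{-15} \left(-268 + \frac{4 \left(9 - 11\right)}{6 - 11}\right) = 2 \left(-2\right) \left(- \frac{1}{15}\right) \left(-268 + 4 \frac{1}{-5} \left(-2\right)\right) = \frac{4 \left(-268 + 4 \left(- \frac{1}{5}\right) \left(-2\right)\right)}{15} = \frac{4 \left(-268 + \frac{8}{5}\right)}{15} = \frac{4}{15} \left(- \frac{1332}{5}\right) = - \frac{1776}{25}$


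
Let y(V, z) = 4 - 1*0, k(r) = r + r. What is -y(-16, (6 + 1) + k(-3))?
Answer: -4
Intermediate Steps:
k(r) = 2*r
y(V, z) = 4 (y(V, z) = 4 + 0 = 4)
-y(-16, (6 + 1) + k(-3)) = -1*4 = -4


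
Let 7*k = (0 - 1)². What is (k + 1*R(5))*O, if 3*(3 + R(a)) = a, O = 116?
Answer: -2900/21 ≈ -138.10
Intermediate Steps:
R(a) = -3 + a/3
k = ⅐ (k = (0 - 1)²/7 = (⅐)*(-1)² = (⅐)*1 = ⅐ ≈ 0.14286)
(k + 1*R(5))*O = (⅐ + 1*(-3 + (⅓)*5))*116 = (⅐ + 1*(-3 + 5/3))*116 = (⅐ + 1*(-4/3))*116 = (⅐ - 4/3)*116 = -25/21*116 = -2900/21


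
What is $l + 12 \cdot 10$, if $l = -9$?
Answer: $111$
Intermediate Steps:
$l + 12 \cdot 10 = -9 + 12 \cdot 10 = -9 + 120 = 111$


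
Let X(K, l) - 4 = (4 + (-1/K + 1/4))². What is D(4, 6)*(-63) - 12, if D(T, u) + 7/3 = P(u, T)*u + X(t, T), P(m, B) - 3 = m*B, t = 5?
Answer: -4542543/400 ≈ -11356.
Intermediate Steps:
P(m, B) = 3 + B*m (P(m, B) = 3 + m*B = 3 + B*m)
X(K, l) = 4 + (17/4 - 1/K)² (X(K, l) = 4 + (4 + (-1/K + 1/4))² = 4 + (4 + (-1/K + 1*(¼)))² = 4 + (4 + (-1/K + ¼))² = 4 + (4 + (¼ - 1/K))² = 4 + (17/4 - 1/K)²)
D(T, u) = 21683/1200 + u*(3 + T*u) (D(T, u) = -7/3 + ((3 + T*u)*u + (353/16 + 5⁻² - 17/2/5)) = -7/3 + (u*(3 + T*u) + (353/16 + 1/25 - 17/2*⅕)) = -7/3 + (u*(3 + T*u) + (353/16 + 1/25 - 17/10)) = -7/3 + (u*(3 + T*u) + 8161/400) = -7/3 + (8161/400 + u*(3 + T*u)) = 21683/1200 + u*(3 + T*u))
D(4, 6)*(-63) - 12 = (21683/1200 + 6*(3 + 4*6))*(-63) - 12 = (21683/1200 + 6*(3 + 24))*(-63) - 12 = (21683/1200 + 6*27)*(-63) - 12 = (21683/1200 + 162)*(-63) - 12 = (216083/1200)*(-63) - 12 = -4537743/400 - 12 = -4542543/400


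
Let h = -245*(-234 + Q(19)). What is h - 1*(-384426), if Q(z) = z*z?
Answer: 353311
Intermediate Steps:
Q(z) = z²
h = -31115 (h = -245*(-234 + 19²) = -245*(-234 + 361) = -245*127 = -31115)
h - 1*(-384426) = -31115 - 1*(-384426) = -31115 + 384426 = 353311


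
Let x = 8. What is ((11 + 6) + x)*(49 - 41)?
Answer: 200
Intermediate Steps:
((11 + 6) + x)*(49 - 41) = ((11 + 6) + 8)*(49 - 41) = (17 + 8)*8 = 25*8 = 200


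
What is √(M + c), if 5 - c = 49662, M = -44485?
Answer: I*√94142 ≈ 306.83*I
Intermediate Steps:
c = -49657 (c = 5 - 1*49662 = 5 - 49662 = -49657)
√(M + c) = √(-44485 - 49657) = √(-94142) = I*√94142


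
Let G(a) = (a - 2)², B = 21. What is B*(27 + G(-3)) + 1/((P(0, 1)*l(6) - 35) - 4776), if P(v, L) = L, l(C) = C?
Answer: 5247059/4805 ≈ 1092.0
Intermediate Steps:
G(a) = (-2 + a)²
B*(27 + G(-3)) + 1/((P(0, 1)*l(6) - 35) - 4776) = 21*(27 + (-2 - 3)²) + 1/((1*6 - 35) - 4776) = 21*(27 + (-5)²) + 1/((6 - 35) - 4776) = 21*(27 + 25) + 1/(-29 - 4776) = 21*52 + 1/(-4805) = 1092 - 1/4805 = 5247059/4805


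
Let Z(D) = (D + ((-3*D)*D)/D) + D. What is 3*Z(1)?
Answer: -3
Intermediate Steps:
Z(D) = -D (Z(D) = (D + (-3*D**2)/D) + D = (D - 3*D) + D = -2*D + D = -D)
3*Z(1) = 3*(-1*1) = 3*(-1) = -3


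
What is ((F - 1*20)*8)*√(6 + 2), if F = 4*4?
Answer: -64*√2 ≈ -90.510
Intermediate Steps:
F = 16
((F - 1*20)*8)*√(6 + 2) = ((16 - 1*20)*8)*√(6 + 2) = ((16 - 20)*8)*√8 = (-4*8)*(2*√2) = -64*√2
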